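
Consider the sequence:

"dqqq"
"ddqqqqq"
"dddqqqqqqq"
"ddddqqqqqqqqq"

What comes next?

dddddqqqqqqqqqqq

Reading off run lengths: d runs 1, 2, 3, 4; q runs 3, 5, 7, 9 — each is linear in n, where the shown terms are n = 2, 3, 4, 5.
For the next term, n = 6, so the run lengths are 5, 11.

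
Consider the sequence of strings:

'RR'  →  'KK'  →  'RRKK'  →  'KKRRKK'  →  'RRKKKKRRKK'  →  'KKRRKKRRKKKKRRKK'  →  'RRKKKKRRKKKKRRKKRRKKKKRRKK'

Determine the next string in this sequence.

KKRRKKRRKKKKRRKKRRKKKKRRKKKKRRKKRRKKKKRRKK

Each term (from the third on) is the two preceding terms concatenated in order: term 3 = RR·KK = RRKK.
The next term joins KKRRKKRRKKKKRRKK and RRKKKKRRKKKKRRKKRRKKKKRRKK.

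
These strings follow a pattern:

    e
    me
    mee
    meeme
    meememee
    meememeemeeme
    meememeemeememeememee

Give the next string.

This is a Fibonacci-style word recurrence s(k) = s(k−1)·s(k−2): e.g. me·e = mee.
So term 8 is meememeemeememeememee·meememeemeeme.

meememeemeememeememeemeememeemeeme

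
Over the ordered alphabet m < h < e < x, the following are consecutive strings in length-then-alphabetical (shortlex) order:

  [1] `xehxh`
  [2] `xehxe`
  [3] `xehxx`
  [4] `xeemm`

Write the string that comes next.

The successor of xeemm increments the rightmost position that isn't already x and resets every position after it to m.

xeemh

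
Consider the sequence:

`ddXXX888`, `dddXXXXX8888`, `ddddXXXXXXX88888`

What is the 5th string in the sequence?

Reading off run lengths: d runs 2, 3, 4; X runs 3, 5, 7; 8 runs 3, 4, 5 — each is linear in n, where the shown terms are n = 2, 3, 4.
At n = 6 the blocks have lengths 6, 11, 7.

ddddddXXXXXXXXXXX8888888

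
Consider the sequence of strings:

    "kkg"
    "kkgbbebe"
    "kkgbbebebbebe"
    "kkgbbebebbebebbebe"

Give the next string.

Every step adds bbebe to the end: s(k+1) = s(k)·bbebe.
So the next term is kkgbbebebbebebbebe·bbebe.

kkgbbebebbebebbebebbebe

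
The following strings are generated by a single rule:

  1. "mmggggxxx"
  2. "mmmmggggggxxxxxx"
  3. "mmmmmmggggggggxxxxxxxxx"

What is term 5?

mmmmmmmmmmggggggggggggxxxxxxxxxxxxxxx

Each string has the form m^{2n} g^{2n+2} x^{3n} (n = 1, 2, …).
For term 5, n = 5, so the run lengths are 10, 12, 15.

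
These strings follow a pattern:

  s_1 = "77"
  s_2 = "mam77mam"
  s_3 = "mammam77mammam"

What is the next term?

s(k+1) = mam·s(k)·mam, so each term gains mam as a prefix and mam as a suffix.
Applying this once more to mammam77mammam:

mammammam77mammammam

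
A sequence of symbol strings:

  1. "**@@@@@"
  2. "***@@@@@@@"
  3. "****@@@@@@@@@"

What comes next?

Reading off run lengths: * runs 2, 3, 4; @ runs 5, 7, 9 — each is linear in n, where the shown terms are n = 2, 3, 4.
For the next term, n = 5, so the run lengths are 5, 11.

*****@@@@@@@@@@@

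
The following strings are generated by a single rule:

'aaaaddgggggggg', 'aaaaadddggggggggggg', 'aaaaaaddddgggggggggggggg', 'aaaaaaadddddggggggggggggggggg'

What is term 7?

aaaaaaaaaaddddddddgggggggggggggggggggggggggg

Reading off run lengths: a runs 4, 5, 6, 7; d runs 2, 3, 4, 5; g runs 8, 11, 14, 17 — each is linear in n, where the shown terms are n = 2, 3, 4, 5.
Setting n = 8 gives 10, 8, 26 characters in each block.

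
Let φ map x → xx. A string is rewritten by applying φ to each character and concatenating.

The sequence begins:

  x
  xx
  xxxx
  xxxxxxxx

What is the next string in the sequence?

xxxxxxxxxxxxxxxx

Rewriting each symbol of xxxxxxxx: x→xx, x→xx, x→xx, x→xx, x→xx, x→xx, x→xx, x→xx, which concatenates to xx xx xx xx xx xx xx xx.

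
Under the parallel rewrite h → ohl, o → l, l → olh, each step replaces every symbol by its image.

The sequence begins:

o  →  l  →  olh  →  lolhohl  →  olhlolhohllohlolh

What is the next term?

Replace each of the 17 characters of olhlolhohllohlolh in place — l olh ohl olh l olh ohl l ohl olh olh l ohl olh l olh ohl — and concatenate.

lolhohlolhlolhohllohlolholhlohlolhlolhohl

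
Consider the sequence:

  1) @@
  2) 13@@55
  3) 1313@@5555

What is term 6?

Each term wraps the previous one in 13 on the left and 55 on the right.
From 1313@@5555, 3 further steps: 1313@@5555 → 131313@@555555 → 13131313@@55555555 → (answer).

1313131313@@5555555555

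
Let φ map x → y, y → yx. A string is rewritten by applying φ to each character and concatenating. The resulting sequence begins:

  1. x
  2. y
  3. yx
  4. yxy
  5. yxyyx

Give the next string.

yxyyxyxy

Rewriting each symbol of yxyyx: y→yx, x→y, y→yx, y→yx, x→y, which concatenates to yx y yx yx y.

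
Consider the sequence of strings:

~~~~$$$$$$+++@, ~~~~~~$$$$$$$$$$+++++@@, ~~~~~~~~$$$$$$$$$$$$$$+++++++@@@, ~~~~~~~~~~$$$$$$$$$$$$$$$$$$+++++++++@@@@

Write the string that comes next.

~~~~~~~~~~~~$$$$$$$$$$$$$$$$$$$$$$+++++++++++@@@@@

Reading off run lengths: ~ runs 4, 6, 8, 10; $ runs 6, 10, 14, 18; + runs 3, 5, 7, 9; @ runs 1, 2, 3, 4 — each is linear in n (n = 1, 2, …).
For the next term, n = 5, so the run lengths are 12, 22, 11, 5.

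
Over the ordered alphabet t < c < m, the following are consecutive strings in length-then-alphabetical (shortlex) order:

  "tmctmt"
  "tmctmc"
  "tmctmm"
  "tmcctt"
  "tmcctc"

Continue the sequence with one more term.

tmcctm

Find the rightmost character of tmcctc below m, bump it to the next letter, and reset everything to its right to t.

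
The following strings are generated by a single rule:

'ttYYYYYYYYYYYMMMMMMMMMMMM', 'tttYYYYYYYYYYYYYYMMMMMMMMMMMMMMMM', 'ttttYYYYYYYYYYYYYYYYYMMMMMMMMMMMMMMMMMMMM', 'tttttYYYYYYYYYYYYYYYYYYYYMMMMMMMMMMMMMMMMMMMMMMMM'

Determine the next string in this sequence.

ttttttYYYYYYYYYYYYYYYYYYYYYYYMMMMMMMMMMMMMMMMMMMMMMMMMMMM

The n-th term is n-1 t's then 3n+2 Y's then 4n M's, where the shown terms are n = 3, 4, 5, 6.
For the next term, n = 7, so the run lengths are 6, 23, 28.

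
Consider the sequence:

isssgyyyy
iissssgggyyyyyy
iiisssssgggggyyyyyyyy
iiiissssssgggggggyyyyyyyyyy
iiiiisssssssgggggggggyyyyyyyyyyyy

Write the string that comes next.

Term n consists of n i's, followed by n+2 s's, followed by 2n-1 g's, followed by 2n+2 y's (n = 1, 2, …).
Setting n = 6 gives 6, 8, 11, 14 characters in each block.

iiiiiissssssssgggggggggggyyyyyyyyyyyyyy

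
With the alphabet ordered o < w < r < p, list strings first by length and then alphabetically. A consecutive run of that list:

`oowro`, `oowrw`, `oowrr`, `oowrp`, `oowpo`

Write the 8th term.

Continuing the enumeration 3 steps past oowpo: oowpo → oowpw → oowpr → (answer).

oowpp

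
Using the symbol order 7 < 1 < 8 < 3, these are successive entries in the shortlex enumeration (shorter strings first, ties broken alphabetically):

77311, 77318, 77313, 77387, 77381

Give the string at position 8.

77337

Stepping forward 3 times from 77381: 77381 → 77388 → 77383, then the target.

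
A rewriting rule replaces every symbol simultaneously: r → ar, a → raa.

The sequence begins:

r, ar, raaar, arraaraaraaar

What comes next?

raaararraaraaarraaraaarraaraaraaar

φ(arraaraaraaar) expands symbol-by-symbol to raa ar ar raa raa ar raa raa ar raa raa raa ar; joining the 13 pieces gives the next term.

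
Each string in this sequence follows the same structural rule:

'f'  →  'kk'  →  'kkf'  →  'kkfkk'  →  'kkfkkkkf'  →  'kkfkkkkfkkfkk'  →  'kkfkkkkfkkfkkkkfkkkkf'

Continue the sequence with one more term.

kkfkkkkfkkfkkkkfkkkkfkkfkkkkfkkfkk

This is a Fibonacci-style word recurrence s(k) = s(k−1)·s(k−2): e.g. kk·f = kkf.
So term 8 is kkfkkkkfkkfkkkkfkkkkf·kkfkkkkfkkfkk.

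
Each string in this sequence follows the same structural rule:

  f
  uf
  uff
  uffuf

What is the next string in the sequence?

uffufuff

This is a Fibonacci-style word recurrence s(k) = s(k−1)·s(k−2): e.g. uf·f = uff.
The next term joins uffuf and uff.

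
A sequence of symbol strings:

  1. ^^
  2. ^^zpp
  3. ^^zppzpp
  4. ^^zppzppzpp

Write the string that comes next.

^^zppzppzppzpp

Each term is the previous one with zpp appended.
So the next term is ^^zppzppzpp·zpp.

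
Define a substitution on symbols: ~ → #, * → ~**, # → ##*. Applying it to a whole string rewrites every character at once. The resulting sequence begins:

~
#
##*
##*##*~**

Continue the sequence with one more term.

Apply φ to ##*##*~** symbol by symbol: #→##*, #→##*, *→~**, #→##*, #→##*, *→~**, ~→#, *→~**, *→~**; joined: ##* ##* ~** ##* ##* ~** # ~** ~**.

##*##*~**##*##*~**#~**~**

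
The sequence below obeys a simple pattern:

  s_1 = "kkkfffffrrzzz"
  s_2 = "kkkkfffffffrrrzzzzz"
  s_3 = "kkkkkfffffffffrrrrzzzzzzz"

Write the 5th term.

Reading off run lengths: k runs 3, 4, 5; f runs 5, 7, 9; r runs 2, 3, 4; z runs 3, 5, 7 — each is linear in n, where the shown terms are n = 2, 3, 4.
For term 5, n = 6, so the run lengths are 7, 13, 6, 11.

kkkkkkkfffffffffffffrrrrrrzzzzzzzzzzz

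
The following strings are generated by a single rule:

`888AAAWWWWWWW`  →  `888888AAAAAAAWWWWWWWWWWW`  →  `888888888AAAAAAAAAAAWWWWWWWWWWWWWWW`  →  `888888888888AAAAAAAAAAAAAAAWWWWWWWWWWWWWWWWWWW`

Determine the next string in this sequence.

888888888888888AAAAAAAAAAAAAAAAAAAWWWWWWWWWWWWWWWWWWWWWWW

Reading off run lengths: 8 runs 3, 6, 9, 12; A runs 3, 7, 11, 15; W runs 7, 11, 15, 19 — each is linear in n (n = 1, 2, …).
For the next term, n = 5, so the run lengths are 15, 19, 23.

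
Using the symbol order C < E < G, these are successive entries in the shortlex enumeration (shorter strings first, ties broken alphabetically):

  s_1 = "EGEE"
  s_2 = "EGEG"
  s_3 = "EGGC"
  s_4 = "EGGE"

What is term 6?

GCCC

Stepping forward 2 times from EGGE: EGGE → EGGG, then the target.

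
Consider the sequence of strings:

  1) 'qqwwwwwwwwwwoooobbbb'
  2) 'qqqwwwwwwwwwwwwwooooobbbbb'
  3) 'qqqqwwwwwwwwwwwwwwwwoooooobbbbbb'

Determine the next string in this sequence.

Each string has the form q^{n-1} w^{3n+1} o^{n+1} b^{n+1}, where the shown terms are n = 3, 4, 5.
Setting n = 6 gives 5, 19, 7, 7 characters in each block.

qqqqqwwwwwwwwwwwwwwwwwwwooooooobbbbbbb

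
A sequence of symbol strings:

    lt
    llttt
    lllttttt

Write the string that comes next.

llllttttttt

Each string has the form l^{n} t^{2n-1} (n = 1, 2, …).
For the next term, n = 4, so the run lengths are 4, 7.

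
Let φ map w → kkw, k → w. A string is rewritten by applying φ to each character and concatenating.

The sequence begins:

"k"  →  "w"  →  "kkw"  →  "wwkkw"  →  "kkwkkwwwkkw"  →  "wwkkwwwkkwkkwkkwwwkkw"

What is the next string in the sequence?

kkwkkwwwkkwkkwkkwwwkkwwwkkwwwkkwkkwkkwwwkkw

φ(wwkkwwwkkwkkwkkwwwkkw) expands symbol-by-symbol to kkw kkw w w kkw kkw kkw w w kkw w w kkw w w kkw kkw kkw w w kkw; joining the 21 pieces gives the next term.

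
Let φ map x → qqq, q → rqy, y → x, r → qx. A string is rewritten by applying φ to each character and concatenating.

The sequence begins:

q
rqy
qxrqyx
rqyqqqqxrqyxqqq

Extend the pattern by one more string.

Rewriting the 15 symbols of rqyqqqqxrqyxqqq one by one yields qx rqy x rqy rqy rqy rqy qqq qx rqy x qqq rqy rqy rqy; concatenated:

qxrqyxrqyrqyrqyrqyqqqqxrqyxqqqrqyrqyrqy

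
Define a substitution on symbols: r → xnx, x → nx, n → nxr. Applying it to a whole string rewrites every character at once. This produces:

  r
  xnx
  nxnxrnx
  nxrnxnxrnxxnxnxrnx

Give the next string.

Rewriting the 18 symbols of nxrnxnxrnxxnxnxrnx one by one yields nxr nx xnx nxr nx nxr nx xnx nxr nx nx nxr nx nxr nx xnx nxr nx; concatenated:

nxrnxxnxnxrnxnxrnxxnxnxrnxnxnxrnxnxrnxxnxnxrnx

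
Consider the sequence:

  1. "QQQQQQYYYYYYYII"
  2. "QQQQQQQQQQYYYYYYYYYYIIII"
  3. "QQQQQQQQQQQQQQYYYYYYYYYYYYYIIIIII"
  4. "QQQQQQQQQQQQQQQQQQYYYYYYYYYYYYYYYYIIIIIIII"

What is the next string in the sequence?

QQQQQQQQQQQQQQQQQQQQQQYYYYYYYYYYYYYYYYYYYIIIIIIIIII

The n-th term is 4n-2 Q's then 3n+1 Y's then 2n-2 I's, where the shown terms are n = 2, 3, 4, 5.
For the next term, n = 6, so the run lengths are 22, 19, 10.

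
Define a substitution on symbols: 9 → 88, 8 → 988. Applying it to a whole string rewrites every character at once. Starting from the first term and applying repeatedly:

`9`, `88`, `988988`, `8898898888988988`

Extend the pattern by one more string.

φ(8898898888988988) expands symbol-by-symbol to 988 988 88 988 988 88 988 988 988 988 88 988 988 88 988 988; joining the 16 pieces gives the next term.

98898888988988889889889889888898898888988988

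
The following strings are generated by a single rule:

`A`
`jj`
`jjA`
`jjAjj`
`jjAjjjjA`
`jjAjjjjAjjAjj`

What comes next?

jjAjjjjAjjAjjjjAjjjjA

From term 3 onward, concatenate the last term with the second-to-last: jj·A = jjA, jjA·jj = jjAjj, …
So term 7 is jjAjjjjAjjAjj·jjAjjjjA.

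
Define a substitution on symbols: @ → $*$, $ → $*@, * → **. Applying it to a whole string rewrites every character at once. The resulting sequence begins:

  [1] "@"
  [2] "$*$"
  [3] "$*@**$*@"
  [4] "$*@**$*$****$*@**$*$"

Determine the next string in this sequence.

φ($*@**$*$****$*@**$*$) expands symbol-by-symbol to $*@ ** $*$ ** ** $*@ ** $*@ ** ** ** ** $*@ ** $*$ ** ** $*@ ** $*@; joining the 20 pieces gives the next term.

$*@**$*$****$*@**$*@********$*@**$*$****$*@**$*@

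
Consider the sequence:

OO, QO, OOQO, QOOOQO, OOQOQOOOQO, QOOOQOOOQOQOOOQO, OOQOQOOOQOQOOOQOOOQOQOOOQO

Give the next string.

Each term (from the third on) is the two preceding terms concatenated in order: term 3 = OO·QO = OOQO.
Continuing: QOOOQOOOQOQOOOQO · OOQOQOOOQOQOOOQOOOQOQOOOQO gives term 8.

QOOOQOOOQOQOOOQOOOQOQOOOQOQOOOQOOOQOQOOOQO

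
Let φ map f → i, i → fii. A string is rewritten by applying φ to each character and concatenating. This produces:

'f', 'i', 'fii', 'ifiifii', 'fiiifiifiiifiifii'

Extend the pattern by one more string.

ifiifiifiiifiifiiifiifiifiiifiifiiifiifii

Applying the rule to each of the 17 symbols of fiiifiifiiifiifii gives the pieces i fii fii fii i fii fii i fii fii fii i fii fii i fii fii, which concatenate to the answer.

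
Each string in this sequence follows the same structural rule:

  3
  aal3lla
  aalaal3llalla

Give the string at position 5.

Every step adds aal to the front and lla to the end of the previous string.
From aalaal3llalla, 2 further steps: aalaal3llalla → aalaalaal3llallalla → (answer).

aalaalaalaal3llallallalla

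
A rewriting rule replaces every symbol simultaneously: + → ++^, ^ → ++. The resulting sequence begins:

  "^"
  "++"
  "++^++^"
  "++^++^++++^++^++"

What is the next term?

++^++^++++^++^++++^++^++^++^++++^++^++++^++^

Replace each of the 16 characters of ++^++^++++^++^++ in place — ++^ ++^ ++ ++^ ++^ ++ ++^ ++^ ++^ ++^ ++ ++^ ++^ ++ ++^ ++^ — and concatenate.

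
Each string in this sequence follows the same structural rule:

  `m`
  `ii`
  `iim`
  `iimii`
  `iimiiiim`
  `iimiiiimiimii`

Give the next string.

This is a Fibonacci-style word recurrence s(k) = s(k−1)·s(k−2): e.g. ii·m = iim.
Continuing: iimiiiimiimii · iimiiiim gives term 7.

iimiiiimiimiiiimiiiim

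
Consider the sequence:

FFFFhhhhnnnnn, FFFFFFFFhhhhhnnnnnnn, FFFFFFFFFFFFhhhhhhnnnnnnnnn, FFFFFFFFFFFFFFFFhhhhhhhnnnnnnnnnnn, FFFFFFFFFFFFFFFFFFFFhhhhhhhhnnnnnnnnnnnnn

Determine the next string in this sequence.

Reading off run lengths: F runs 4, 8, 12, 16, 20; h runs 4, 5, 6, 7, 8; n runs 5, 7, 9, 11, 13 — each is linear in n (n = 1, 2, …).
At n = 6 the blocks have lengths 24, 9, 15.

FFFFFFFFFFFFFFFFFFFFFFFFhhhhhhhhhnnnnnnnnnnnnnnn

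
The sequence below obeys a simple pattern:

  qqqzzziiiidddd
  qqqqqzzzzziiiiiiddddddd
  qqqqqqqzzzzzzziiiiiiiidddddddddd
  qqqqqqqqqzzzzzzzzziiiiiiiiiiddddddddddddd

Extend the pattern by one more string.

Each string has the form q^{2n+1} z^{2n+1} i^{2n+2} d^{3n+1} (n = 1, 2, …).
At n = 5 the blocks have lengths 11, 11, 12, 16.

qqqqqqqqqqqzzzzzzzzzzziiiiiiiiiiiidddddddddddddddd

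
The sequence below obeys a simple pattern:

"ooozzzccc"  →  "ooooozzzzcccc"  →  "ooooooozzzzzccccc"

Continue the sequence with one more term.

ooooooooozzzzzzcccccc

Term n consists of 2n+1 o's, followed by n+2 z's, followed by n+2 c's (n = 1, 2, …).
At n = 4 the blocks have lengths 9, 6, 6.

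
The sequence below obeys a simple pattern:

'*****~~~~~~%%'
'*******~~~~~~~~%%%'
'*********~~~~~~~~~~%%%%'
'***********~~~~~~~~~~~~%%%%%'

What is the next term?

Term n consists of 2n+1 *'s, followed by 2n+2 ~'s, followed by n %'s, where the shown terms are n = 2, 3, 4, 5.
At n = 6 the blocks have lengths 13, 14, 6.

*************~~~~~~~~~~~~~~%%%%%%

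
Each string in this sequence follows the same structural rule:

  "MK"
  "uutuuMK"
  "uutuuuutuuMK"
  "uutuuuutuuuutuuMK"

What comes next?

The strings grow by a fixed prefix uutuu each time.
So the next term is uutuu·uutuuuutuuuutuuMK.

uutuuuutuuuutuuuutuuMK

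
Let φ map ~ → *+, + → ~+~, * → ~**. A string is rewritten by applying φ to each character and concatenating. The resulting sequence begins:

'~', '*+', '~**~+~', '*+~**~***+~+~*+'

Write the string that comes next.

~**~+~*+~**~***+~**~**~**~+~*+~+~*+~**~+~

φ(*+~**~***+~+~*+) expands symbol-by-symbol to ~** ~+~ *+ ~** ~** *+ ~** ~** ~** ~+~ *+ ~+~ *+ ~** ~+~; joining the 15 pieces gives the next term.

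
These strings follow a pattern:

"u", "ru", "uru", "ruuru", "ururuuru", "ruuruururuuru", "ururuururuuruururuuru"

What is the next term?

ruuruururuuruururuururuuruururuuru

Each term (from the third on) is the two preceding terms concatenated in order: term 3 = u·ru = uru.
So term 8 is ruuruururuuru·ururuururuuruururuuru.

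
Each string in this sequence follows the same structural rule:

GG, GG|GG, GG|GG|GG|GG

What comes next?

Each string is two copies of the previous one joined by '|'.
So the next term is two copies of GG|GG|GG|GG with '|' between the halves.

GG|GG|GG|GG|GG|GG|GG|GG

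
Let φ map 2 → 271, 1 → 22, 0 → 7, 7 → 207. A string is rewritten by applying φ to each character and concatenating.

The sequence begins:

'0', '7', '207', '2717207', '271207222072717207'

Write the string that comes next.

Rewriting the 18 symbols of 271207222072717207 one by one yields 271 207 22 271 7 207 271 271 271 7 207 271 207 22 207 271 7 207; concatenated:

2712072227172072712712717207271207222072717207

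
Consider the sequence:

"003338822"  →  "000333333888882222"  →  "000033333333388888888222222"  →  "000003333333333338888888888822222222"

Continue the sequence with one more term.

000000333333333333333888888888888882222222222

Reading off run lengths: 0 runs 2, 3, 4, 5; 3 runs 3, 6, 9, 12; 8 runs 2, 5, 8, 11; 2 runs 2, 4, 6, 8 — each is linear in n (n = 1, 2, …).
For the next term, n = 5, so the run lengths are 6, 15, 14, 10.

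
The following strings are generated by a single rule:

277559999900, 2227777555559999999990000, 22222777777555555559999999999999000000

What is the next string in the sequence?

Term n consists of 2n-1 2's, followed by 2n 7's, followed by 3n-1 5's, followed by 4n+1 9's, followed by 2n 0's (n = 1, 2, …).
For the next term, n = 4, so the run lengths are 7, 8, 11, 17, 8.

222222277777777555555555559999999999999999900000000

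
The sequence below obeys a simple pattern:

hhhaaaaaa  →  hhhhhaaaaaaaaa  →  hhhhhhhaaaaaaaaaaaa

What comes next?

Reading off run lengths: h runs 3, 5, 7; a runs 6, 9, 12 — each is linear in n, where the shown terms are n = 2, 3, 4.
For the next term, n = 5, so the run lengths are 9, 15.

hhhhhhhhhaaaaaaaaaaaaaaa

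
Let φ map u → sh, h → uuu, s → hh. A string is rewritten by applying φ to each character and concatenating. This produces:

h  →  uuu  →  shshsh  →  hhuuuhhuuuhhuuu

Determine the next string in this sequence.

φ(hhuuuhhuuuhhuuu) expands symbol-by-symbol to uuu uuu sh sh sh uuu uuu sh sh sh uuu uuu sh sh sh; joining the 15 pieces gives the next term.

uuuuuushshshuuuuuushshshuuuuuushshsh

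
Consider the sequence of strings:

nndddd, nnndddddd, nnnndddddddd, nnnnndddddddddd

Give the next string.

nnnnnndddddddddddd

The n-th term is n n's then 2n d's, where the shown terms are n = 2, 3, 4, 5.
At n = 6 the blocks have lengths 6, 12.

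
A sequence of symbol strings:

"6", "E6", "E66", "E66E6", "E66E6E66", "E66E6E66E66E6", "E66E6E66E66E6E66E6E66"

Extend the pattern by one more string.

E66E6E66E66E6E66E6E66E66E6E66E66E6

This is a Fibonacci-style word recurrence s(k) = s(k−1)·s(k−2): e.g. E6·6 = E66.
So term 8 is E66E6E66E66E6E66E6E66·E66E6E66E66E6.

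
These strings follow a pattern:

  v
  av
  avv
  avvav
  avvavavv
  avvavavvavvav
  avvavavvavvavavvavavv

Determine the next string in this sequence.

Each term (from the third on) is the previous term followed by the one before it: term 3 = av·v = avv.
The next term joins avvavavvavvavavvavavv and avvavavvavvav.

avvavavvavvavavvavavvavvavavvavvav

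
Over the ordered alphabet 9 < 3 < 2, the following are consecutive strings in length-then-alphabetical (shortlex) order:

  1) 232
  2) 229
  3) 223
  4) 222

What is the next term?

9999

222 is the last string of length 3, so the next is the first of length 4: 9 repeated 4 times.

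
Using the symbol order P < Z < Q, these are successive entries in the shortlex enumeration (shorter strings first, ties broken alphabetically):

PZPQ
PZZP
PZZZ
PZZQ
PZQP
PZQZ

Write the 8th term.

PQPP

Stepping forward 2 times from PZQZ: PZQZ → PZQQ, then the target.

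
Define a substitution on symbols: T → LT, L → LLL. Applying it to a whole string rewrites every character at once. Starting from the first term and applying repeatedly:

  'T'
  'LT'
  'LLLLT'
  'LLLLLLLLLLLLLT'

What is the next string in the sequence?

Rewriting the 14 symbols of LLLLLLLLLLLLLT one by one yields LLL LLL LLL LLL LLL LLL LLL LLL LLL LLL LLL LLL LLL LT; concatenated:

LLLLLLLLLLLLLLLLLLLLLLLLLLLLLLLLLLLLLLLLT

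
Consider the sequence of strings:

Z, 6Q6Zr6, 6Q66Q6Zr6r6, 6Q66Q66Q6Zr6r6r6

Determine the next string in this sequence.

6Q66Q66Q66Q6Zr6r6r6r6

Every step adds 6Q6 to the front and r6 to the end of the previous string.
One more step from 6Q66Q66Q6Zr6r6r6 gives the answer.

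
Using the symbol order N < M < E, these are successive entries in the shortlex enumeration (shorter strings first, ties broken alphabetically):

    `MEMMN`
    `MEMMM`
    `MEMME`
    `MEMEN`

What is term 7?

MEENN

Stepping forward 3 times from MEMEN: MEMEN → MEMEM → MEMEE, then the target.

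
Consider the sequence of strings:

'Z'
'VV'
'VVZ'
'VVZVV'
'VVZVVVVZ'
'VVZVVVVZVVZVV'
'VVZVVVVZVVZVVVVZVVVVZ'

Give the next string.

From term 3 onward, concatenate the last term with the second-to-last: VV·Z = VVZ, VVZ·VV = VVZVV, …
Continuing: VVZVVVVZVVZVVVVZVVVVZ · VVZVVVVZVVZVV gives term 8.

VVZVVVVZVVZVVVVZVVVVZVVZVVVVZVVZVV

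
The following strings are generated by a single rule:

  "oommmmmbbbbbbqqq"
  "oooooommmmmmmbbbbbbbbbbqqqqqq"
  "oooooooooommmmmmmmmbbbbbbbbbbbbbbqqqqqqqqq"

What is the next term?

oooooooooooooommmmmmmmmmmbbbbbbbbbbbbbbbbbbqqqqqqqqqqqq

Term n consists of 4n-2 o's, followed by 2n+3 m's, followed by 4n+2 b's, followed by 3n q's (n = 1, 2, …).
For the next term, n = 4, so the run lengths are 14, 11, 18, 12.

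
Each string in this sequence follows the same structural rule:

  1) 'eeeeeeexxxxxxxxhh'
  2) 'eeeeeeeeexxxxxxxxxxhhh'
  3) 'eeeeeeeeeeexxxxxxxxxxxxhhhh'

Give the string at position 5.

Reading off run lengths: e runs 7, 9, 11; x runs 8, 10, 12; h runs 2, 3, 4 — each is linear in n, where the shown terms are n = 3, 4, 5.
At n = 7 the blocks have lengths 15, 16, 6.

eeeeeeeeeeeeeeexxxxxxxxxxxxxxxxhhhhhh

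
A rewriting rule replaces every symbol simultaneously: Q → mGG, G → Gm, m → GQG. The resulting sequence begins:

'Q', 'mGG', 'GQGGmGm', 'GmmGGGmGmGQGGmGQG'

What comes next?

GmGQGGQGGmGmGmGQGGmGQGGmmGGGmGmGQGGmmGGGm

Replace each of the 17 characters of GmmGGGmGmGQGGmGQG in place — Gm GQG GQG Gm Gm Gm GQG Gm GQG Gm mGG Gm Gm GQG Gm mGG Gm — and concatenate.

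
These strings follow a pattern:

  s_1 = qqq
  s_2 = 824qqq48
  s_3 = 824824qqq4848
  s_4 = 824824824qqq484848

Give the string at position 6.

Every step adds 824 to the front and 48 to the end of the previous string.
From 824824824qqq484848, 2 further steps: 824824824qqq484848 → 824824824824qqq48484848 → (answer).

824824824824824qqq4848484848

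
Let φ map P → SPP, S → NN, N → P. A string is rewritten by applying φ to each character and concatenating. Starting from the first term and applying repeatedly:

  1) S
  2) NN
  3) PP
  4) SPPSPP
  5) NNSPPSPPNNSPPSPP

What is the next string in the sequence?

Applying the rule to each of the 16 symbols of NNSPPSPPNNSPPSPP gives the pieces P P NN SPP SPP NN SPP SPP P P NN SPP SPP NN SPP SPP, which concatenate to the answer.

PPNNSPPSPPNNSPPSPPPPNNSPPSPPNNSPPSPP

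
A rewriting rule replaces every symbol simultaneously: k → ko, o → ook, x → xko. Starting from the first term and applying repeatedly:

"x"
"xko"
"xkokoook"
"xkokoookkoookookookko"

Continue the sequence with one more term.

xkokoookkoookookookkokoookookookkoookookkoookookkokoook

φ(xkokoookkoookookookko) expands symbol-by-symbol to xko ko ook ko ook ook ook ko ko ook ook ook ko ook ook ko ook ook ko ko ook; joining the 21 pieces gives the next term.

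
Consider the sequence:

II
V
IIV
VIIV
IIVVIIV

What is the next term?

VIIVIIVVIIV

Each term (from the third on) is the two preceding terms concatenated in order: term 3 = II·V = IIV.
Continuing: VIIV · IIVVIIV gives term 6.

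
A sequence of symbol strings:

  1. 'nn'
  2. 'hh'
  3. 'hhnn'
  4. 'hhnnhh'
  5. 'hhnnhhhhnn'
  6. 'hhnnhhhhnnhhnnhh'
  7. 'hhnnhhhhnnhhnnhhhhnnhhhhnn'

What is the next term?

From term 3 onward, concatenate the last term with the second-to-last: hh·nn = hhnn, hhnn·hh = hhnnhh, …
The next term joins hhnnhhhhnnhhnnhhhhnnhhhhnn and hhnnhhhhnnhhnnhh.

hhnnhhhhnnhhnnhhhhnnhhhhnnhhnnhhhhnnhhnnhh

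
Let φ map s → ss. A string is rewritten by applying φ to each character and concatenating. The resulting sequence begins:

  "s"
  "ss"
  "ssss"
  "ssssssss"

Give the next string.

Expanding ssssssss: s→ss, s→ss, s→ss, s→ss, s→ss, s→ss, s→ss, s→ss. Concatenated: ss ss ss ss ss ss ss ss.

ssssssssssssssss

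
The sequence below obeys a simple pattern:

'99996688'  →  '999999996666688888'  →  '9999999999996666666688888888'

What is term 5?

The n-th term is 4n 9's then 3n-1 6's then 3n-1 8's (n = 1, 2, …).
For term 5, n = 5, so the run lengths are 20, 14, 14.

999999999999999999996666666666666688888888888888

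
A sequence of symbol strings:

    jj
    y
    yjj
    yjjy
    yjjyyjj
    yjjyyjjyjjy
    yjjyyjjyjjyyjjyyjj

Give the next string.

From term 3 onward, concatenate the last term with the second-to-last: y·jj = yjj, yjj·y = yjjy, …
So term 8 is yjjyyjjyjjyyjjyyjj·yjjyyjjyjjy.

yjjyyjjyjjyyjjyyjjyjjyyjjyjjy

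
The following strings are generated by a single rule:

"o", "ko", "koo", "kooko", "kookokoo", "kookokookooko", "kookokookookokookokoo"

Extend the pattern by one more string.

From term 3 onward, concatenate the last term with the second-to-last: ko·o = koo, koo·ko = kooko, …
The next term joins kookokookookokookokoo and kookokookooko.

kookokookookokookokookookokookooko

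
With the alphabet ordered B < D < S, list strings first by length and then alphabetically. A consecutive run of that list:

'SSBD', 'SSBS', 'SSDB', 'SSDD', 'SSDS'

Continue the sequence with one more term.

SSSB

Treat SSDS as a base-3 numeral over the given alphabet and add one, carrying through any trailing S's.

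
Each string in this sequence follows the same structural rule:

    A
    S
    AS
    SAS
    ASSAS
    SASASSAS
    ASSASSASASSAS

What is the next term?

SASASSASASSASSASASSAS

Each term (from the third on) is the two preceding terms concatenated in order: term 3 = A·S = AS.
Continuing: SASASSAS · ASSASSASASSAS gives term 8.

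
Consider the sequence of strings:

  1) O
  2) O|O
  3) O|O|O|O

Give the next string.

Every step duplicates the string with '|' between the halves.
Doubling O|O|O|O with '|' between the halves:

O|O|O|O|O|O|O|O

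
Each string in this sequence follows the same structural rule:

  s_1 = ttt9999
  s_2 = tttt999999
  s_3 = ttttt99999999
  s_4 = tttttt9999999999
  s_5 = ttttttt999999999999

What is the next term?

The n-th term is n+1 t's then 2n 9's, where the shown terms are n = 2, 3, 4, 5, 6.
For the next term, n = 7, so the run lengths are 8, 14.

tttttttt99999999999999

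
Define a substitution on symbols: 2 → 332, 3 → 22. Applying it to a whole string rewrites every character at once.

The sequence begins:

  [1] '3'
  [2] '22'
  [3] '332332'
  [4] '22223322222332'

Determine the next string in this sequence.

Applying the rule to each of the 14 symbols of 22223322222332 gives the pieces 332 332 332 332 22 22 332 332 332 332 332 22 22 332, which concatenate to the answer.

33233233233222223323323323323322222332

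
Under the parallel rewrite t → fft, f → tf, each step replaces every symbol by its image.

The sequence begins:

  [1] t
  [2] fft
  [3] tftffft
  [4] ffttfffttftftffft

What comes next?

Rewriting the 17 symbols of ffttfffttftftffft one by one yields tf tf fft fft tf tf tf fft fft tf fft tf fft tf tf tf fft; concatenated:

tftffftffttftftffftffttfffttfffttftftffft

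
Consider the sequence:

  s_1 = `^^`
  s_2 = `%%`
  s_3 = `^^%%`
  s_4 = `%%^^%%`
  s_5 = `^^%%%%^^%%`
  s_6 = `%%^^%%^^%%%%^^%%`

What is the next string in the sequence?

Each term (from the third on) is the two preceding terms concatenated in order: term 3 = ^^·%% = ^^%%.
The next term joins ^^%%%%^^%% and %%^^%%^^%%%%^^%%.

^^%%%%^^%%%%^^%%^^%%%%^^%%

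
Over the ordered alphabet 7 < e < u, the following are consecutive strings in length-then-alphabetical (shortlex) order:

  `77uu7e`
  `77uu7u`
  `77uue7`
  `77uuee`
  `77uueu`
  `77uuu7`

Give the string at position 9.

7e7777

Stepping forward 3 times from 77uuu7: 77uuu7 → 77uuue → 77uuuu, then the target.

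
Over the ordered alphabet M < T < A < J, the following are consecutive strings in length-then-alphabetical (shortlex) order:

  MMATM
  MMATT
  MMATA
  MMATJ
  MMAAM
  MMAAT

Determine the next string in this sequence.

The successor of MMAAT increments the rightmost position that isn't already J and resets every position after it to M.

MMAAA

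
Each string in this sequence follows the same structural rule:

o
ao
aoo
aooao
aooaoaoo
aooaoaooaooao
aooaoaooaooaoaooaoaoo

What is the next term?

This is a Fibonacci-style word recurrence s(k) = s(k−1)·s(k−2): e.g. ao·o = aoo.
Continuing: aooaoaooaooaoaooaoaoo · aooaoaooaooao gives term 8.

aooaoaooaooaoaooaoaooaooaoaooaooao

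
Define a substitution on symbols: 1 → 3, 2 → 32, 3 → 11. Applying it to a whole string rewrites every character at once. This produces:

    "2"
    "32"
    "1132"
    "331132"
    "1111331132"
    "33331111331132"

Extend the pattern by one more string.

Replace each of the 14 characters of 33331111331132 in place — 11 11 11 11 3 3 3 3 11 11 3 3 11 32 — and concatenate.

1111111133331111331132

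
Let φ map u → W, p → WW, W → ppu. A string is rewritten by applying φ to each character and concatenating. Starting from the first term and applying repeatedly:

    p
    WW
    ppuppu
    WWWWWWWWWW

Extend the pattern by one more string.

Rewriting each symbol of WWWWWWWWWW: W→ppu, W→ppu, W→ppu, W→ppu, W→ppu, W→ppu, W→ppu, W→ppu, W→ppu, W→ppu, which concatenates to ppu ppu ppu ppu ppu ppu ppu ppu ppu ppu.

ppuppuppuppuppuppuppuppuppuppu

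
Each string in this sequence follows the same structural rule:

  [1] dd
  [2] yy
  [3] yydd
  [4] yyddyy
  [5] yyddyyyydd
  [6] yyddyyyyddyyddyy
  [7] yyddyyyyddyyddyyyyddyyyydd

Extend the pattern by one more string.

yyddyyyyddyyddyyyyddyyyyddyyddyyyyddyyddyy

This is a Fibonacci-style word recurrence s(k) = s(k−1)·s(k−2): e.g. yy·dd = yydd.
Continuing: yyddyyyyddyyddyyyyddyyyydd · yyddyyyyddyyddyy gives term 8.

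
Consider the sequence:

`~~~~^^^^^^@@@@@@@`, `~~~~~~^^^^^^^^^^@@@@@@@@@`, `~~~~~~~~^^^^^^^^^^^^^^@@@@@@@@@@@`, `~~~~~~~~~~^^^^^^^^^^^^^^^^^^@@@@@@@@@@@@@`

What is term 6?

~~~~~~~~~~~~~~^^^^^^^^^^^^^^^^^^^^^^^^^^@@@@@@@@@@@@@@@@@

Term n consists of 2n ~'s, followed by 4n-2 ^'s, followed by 2n+3 @'s, where the shown terms are n = 2, 3, 4, 5.
Setting n = 7 gives 14, 26, 17 characters in each block.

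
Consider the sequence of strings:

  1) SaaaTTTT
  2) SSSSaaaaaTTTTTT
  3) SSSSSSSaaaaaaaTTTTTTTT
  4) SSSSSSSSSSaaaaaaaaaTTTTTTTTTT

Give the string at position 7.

Each string has the form S^{3n-2} a^{2n+1} T^{2n+2} (n = 1, 2, …).
For term 7, n = 7, so the run lengths are 19, 15, 16.

SSSSSSSSSSSSSSSSSSSaaaaaaaaaaaaaaaTTTTTTTTTTTTTTTT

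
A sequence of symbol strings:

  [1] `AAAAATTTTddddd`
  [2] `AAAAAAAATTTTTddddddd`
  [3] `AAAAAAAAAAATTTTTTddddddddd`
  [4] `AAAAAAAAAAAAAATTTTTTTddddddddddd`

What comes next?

AAAAAAAAAAAAAAAAATTTTTTTTddddddddddddd

Reading off run lengths: A runs 5, 8, 11, 14; T runs 4, 5, 6, 7; d runs 5, 7, 9, 11 — each is linear in n (n = 1, 2, …).
For the next term, n = 5, so the run lengths are 17, 8, 13.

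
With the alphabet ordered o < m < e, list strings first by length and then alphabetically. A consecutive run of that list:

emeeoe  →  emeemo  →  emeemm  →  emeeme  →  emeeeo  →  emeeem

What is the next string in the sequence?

The successor of emeeem increments the rightmost position that isn't already e and resets every position after it to o.

emeeee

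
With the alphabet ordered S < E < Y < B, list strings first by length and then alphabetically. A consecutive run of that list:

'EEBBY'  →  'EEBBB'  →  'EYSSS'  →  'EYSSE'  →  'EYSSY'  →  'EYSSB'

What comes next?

The successor of EYSSB increments the rightmost position that isn't already B and resets every position after it to S.

EYSES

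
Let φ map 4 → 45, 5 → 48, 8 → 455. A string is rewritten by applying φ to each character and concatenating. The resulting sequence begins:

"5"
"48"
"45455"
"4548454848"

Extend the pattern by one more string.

Rewriting each symbol of 4548454848: 4→45, 5→48, 4→45, 8→455, 4→45, 5→48, 4→45, 8→455, 4→45, 8→455, which concatenates to 45 48 45 455 45 48 45 455 45 455.

45484545545484545545455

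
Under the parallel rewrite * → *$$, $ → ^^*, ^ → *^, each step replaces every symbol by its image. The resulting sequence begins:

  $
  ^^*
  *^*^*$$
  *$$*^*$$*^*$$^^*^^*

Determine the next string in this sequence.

*$$^^*^^**$$*^*$$^^*^^**$$*^*$$^^*^^**^*^*$$*^*^*$$

Replace each of the 19 characters of *$$*^*$$*^*$$^^*^^* in place — *$$ ^^* ^^* *$$ *^ *$$ ^^* ^^* *$$ *^ *$$ ^^* ^^* *^ *^ *$$ *^ *^ *$$ — and concatenate.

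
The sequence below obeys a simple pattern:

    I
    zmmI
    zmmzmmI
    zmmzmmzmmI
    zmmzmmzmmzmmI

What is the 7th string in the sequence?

The strings grow by a fixed prefix zmm each time.
From zmmzmmzmmzmmI, 2 further steps: zmmzmmzmmzmmI → zmmzmmzmmzmmzmmI → (answer).

zmmzmmzmmzmmzmmzmmI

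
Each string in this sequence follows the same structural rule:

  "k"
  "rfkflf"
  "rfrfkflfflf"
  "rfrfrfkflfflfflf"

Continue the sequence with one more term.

Each term wraps the previous one in rf on the left and flf on the right.
Applying this once more to rfrfrfkflfflfflf:

rfrfrfrfkflfflfflfflf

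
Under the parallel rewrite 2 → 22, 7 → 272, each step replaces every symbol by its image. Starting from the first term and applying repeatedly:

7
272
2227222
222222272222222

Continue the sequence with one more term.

2222222222222227222222222222222

φ(222222272222222) expands symbol-by-symbol to 22 22 22 22 22 22 22 272 22 22 22 22 22 22 22; joining the 15 pieces gives the next term.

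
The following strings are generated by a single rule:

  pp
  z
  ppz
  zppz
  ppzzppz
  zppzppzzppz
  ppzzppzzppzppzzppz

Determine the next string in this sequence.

zppzppzzppzppzzppzzppzppzzppz

Each term (from the third on) is the two preceding terms concatenated in order: term 3 = pp·z = ppz.
So term 8 is zppzppzzppz·ppzzppzzppzppzzppz.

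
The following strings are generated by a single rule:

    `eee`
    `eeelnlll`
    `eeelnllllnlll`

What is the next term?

eeelnllllnllllnlll

Each term is the previous one with lnlll appended.
So the next term is eeelnllllnlll·lnlll.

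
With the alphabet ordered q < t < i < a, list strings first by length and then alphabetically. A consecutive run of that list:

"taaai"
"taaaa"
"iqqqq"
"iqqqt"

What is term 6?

iqqqa

Continuing the enumeration 2 steps past iqqqt: iqqqt → iqqqi → (answer).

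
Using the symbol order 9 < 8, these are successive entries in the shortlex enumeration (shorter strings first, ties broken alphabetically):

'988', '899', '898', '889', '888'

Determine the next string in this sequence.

9999

888 is the last string of length 3, so the next is the first of length 4: 9 repeated 4 times.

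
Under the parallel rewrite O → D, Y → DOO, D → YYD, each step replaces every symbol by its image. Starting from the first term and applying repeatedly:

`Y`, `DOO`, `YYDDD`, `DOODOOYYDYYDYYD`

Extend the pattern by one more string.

YYDDDYYDDDDOODOOYYDDOODOOYYDDOODOOYYD

Applying the rule to each of the 15 symbols of DOODOOYYDYYDYYD gives the pieces YYD D D YYD D D DOO DOO YYD DOO DOO YYD DOO DOO YYD, which concatenate to the answer.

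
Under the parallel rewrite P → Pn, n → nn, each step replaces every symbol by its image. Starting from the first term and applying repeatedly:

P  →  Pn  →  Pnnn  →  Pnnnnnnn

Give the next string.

Expanding Pnnnnnnn: P→Pn, n→nn, n→nn, n→nn, n→nn, n→nn, n→nn, n→nn. Concatenated: Pn nn nn nn nn nn nn nn.

Pnnnnnnnnnnnnnnn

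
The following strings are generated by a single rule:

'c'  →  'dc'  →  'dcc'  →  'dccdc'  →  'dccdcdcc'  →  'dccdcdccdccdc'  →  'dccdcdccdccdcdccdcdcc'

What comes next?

dccdcdccdccdcdccdcdccdccdcdccdccdc

This is a Fibonacci-style word recurrence s(k) = s(k−1)·s(k−2): e.g. dc·c = dcc.
Continuing: dccdcdccdccdcdccdcdcc · dccdcdccdccdc gives term 8.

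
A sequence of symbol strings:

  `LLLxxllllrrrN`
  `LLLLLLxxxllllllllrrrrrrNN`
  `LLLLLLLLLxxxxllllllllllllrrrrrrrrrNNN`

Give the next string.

Term n consists of 3n L's, followed by n+1 x's, followed by 4n l's, followed by 3n r's, followed by n N's (n = 1, 2, …).
Setting n = 4 gives 12, 5, 16, 12, 4 characters in each block.

LLLLLLLLLLLLxxxxxllllllllllllllllrrrrrrrrrrrrNNNN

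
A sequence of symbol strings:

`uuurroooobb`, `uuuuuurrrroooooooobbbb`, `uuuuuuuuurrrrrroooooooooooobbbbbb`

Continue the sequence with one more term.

uuuuuuuuuuuurrrrrrrroooooooooooooooobbbbbbbb

Reading off run lengths: u runs 3, 6, 9; r runs 2, 4, 6; o runs 4, 8, 12; b runs 2, 4, 6 — each is linear in n (n = 1, 2, …).
For the next term, n = 4, so the run lengths are 12, 8, 16, 8.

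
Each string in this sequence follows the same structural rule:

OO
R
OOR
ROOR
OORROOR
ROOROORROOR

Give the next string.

From term 3 onward, concatenate the second-to-last term with the last: OO·R = OOR, R·OOR = ROOR, …
The next term joins OORROOR and ROOROORROOR.

OORROORROOROORROOR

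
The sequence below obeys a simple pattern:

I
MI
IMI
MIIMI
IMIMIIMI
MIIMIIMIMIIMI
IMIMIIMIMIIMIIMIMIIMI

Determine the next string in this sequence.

Each term (from the third on) is the two preceding terms concatenated in order: term 3 = I·MI = IMI.
So term 8 is MIIMIIMIMIIMI·IMIMIIMIMIIMIIMIMIIMI.

MIIMIIMIMIIMIIMIMIIMIMIIMIIMIMIIMI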